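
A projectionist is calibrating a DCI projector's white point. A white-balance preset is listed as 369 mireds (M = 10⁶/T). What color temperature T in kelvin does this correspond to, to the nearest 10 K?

T = 10⁶ / 369 = 2710.03 K → 2710 K.

2710 K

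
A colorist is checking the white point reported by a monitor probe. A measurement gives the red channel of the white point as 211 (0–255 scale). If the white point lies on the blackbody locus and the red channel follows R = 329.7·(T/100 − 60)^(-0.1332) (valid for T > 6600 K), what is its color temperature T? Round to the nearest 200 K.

(t − 60)^(-0.1332) = 211/329.7 = 0.63998.
t − 60 = 0.63998^(1/-0.1332) = 0.63998^(-7.508) = 28.525, so t = 88.525.
T = 100·t = 8853 K → 8800 K to the nearest 200 K.

8800 K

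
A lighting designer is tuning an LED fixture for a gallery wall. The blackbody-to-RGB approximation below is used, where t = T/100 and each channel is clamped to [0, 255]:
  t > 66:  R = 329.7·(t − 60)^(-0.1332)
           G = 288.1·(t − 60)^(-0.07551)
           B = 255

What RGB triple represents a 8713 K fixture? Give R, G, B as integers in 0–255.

t = 8713/100 = 87.13; the t > 66 branch applies.
R = 329.7·(87.13 − 60)^(-0.1332) = 329.7·27.13^(-0.1332) = 329.7·0.64426 = 212.414.
G = 288.1·(87.13 − 60)^(-0.07551) = 288.1·27.13^(-0.07551) = 288.1·0.77940 = 224.545.
B = 255 by definition for t > 66.
Rounded: (212, 225, 255).

R=212, G=225, B=255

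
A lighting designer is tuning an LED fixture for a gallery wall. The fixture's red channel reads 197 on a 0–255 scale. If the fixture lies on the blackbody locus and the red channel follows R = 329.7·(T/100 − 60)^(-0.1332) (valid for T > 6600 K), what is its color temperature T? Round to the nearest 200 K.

(t − 60)^(-0.1332) = 197/329.7 = 0.59751.
t − 60 = 0.59751^(1/-0.1332) = 0.59751^(-7.508) = 47.761, so t = 107.761.
T = 100·t = 10776 K → 10800 K to the nearest 200 K.

10800 K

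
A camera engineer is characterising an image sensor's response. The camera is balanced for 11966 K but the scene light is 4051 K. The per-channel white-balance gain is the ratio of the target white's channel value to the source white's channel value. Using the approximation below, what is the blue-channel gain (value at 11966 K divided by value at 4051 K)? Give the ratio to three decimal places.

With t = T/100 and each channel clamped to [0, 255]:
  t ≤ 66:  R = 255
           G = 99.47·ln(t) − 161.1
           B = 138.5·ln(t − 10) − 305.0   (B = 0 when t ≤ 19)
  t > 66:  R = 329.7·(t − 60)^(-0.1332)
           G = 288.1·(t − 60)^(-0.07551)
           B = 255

1.514

At 4051 K (t = 40.51):
  B = 138.5·ln(40.51 − 10) − 305.0 = 138.5·ln 30.51 − 305.0 = 138.5·3.4181 − 305.0 = 168.401.
At 11966 K (t = 119.66):
  B = 255 by definition for t > 66.
Gain = 255.000 / 168.401 = 1.5142 → 1.514.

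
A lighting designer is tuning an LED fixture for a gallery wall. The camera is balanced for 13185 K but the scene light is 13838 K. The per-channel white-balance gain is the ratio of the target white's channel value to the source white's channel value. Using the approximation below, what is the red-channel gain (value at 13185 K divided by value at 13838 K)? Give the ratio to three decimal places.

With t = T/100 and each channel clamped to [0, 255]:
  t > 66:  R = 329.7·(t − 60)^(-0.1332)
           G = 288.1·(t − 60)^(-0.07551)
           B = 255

At 13838 K (t = 138.38):
  R = 329.7·(138.38 − 60)^(-0.1332) = 329.7·78.38^(-0.1332) = 329.7·0.55936 = 184.421.
At 13185 K (t = 131.85):
  R = 329.7·(131.85 − 60)^(-0.1332) = 329.7·71.85^(-0.1332) = 329.7·0.56588 = 186.570.
Gain = 186.570 / 184.421 = 1.0117 → 1.012.

1.012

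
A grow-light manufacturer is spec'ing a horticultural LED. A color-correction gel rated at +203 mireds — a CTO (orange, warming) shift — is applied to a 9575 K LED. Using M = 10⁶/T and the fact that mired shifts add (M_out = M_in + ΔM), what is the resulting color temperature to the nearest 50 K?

3250 K

M_in = 10⁶/9575 = 104.44 mireds.
M_out = 104.44 + (+203) = 307.44 mireds.
T_out = 10⁶/307.44 = 3252.7 K → 3250 K.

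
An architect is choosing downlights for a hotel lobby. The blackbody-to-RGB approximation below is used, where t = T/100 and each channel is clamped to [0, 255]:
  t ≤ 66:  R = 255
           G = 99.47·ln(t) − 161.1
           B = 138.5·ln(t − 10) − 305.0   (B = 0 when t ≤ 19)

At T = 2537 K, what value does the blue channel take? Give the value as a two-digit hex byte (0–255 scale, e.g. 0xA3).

0x49

t = 2537/100 = 25.37; the t ≤ 66 branch applies.
B = 138.5·ln(25.37 − 10) − 305.0 = 138.5·ln 15.37 − 305.0 = 138.5·2.7324 − 305.0 = 73.440.
Rounded: 73; in hex, 0x49.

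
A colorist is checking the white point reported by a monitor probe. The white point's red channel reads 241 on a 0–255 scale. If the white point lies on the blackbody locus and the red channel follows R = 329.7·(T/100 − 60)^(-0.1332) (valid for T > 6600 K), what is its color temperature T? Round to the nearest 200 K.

(t − 60)^(-0.1332) = 241/329.7 = 0.73097.
t − 60 = 0.73097^(1/-0.1332) = 0.73097^(-7.508) = 10.514, so t = 70.514.
T = 100·t = 7051 K → 7000 K to the nearest 200 K.

7000 K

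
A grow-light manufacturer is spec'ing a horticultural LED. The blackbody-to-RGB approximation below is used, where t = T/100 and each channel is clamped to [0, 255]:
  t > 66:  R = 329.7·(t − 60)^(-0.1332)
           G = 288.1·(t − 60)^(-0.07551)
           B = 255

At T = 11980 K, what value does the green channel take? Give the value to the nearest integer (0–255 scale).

212

t = 11980/100 = 119.8; the t > 66 branch applies.
G = 288.1·(119.8 − 60)^(-0.07551) = 288.1·59.8^(-0.07551) = 288.1·0.73425 = 211.536.
Rounded: 212.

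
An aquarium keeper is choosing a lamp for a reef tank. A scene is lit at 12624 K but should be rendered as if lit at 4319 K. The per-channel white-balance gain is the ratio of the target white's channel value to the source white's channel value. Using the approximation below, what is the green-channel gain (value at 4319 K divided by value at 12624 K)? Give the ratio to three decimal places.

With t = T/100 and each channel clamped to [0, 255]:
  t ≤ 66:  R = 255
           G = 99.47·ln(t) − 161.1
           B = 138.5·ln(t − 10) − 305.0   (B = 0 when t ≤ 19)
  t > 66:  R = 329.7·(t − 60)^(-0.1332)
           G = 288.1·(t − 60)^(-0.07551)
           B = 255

At 12624 K (t = 126.24):
  G = 288.1·(126.24 − 60)^(-0.07551) = 288.1·66.24^(-0.07551) = 288.1·0.72860 = 209.909.
At 4319 K (t = 43.19):
  G = 99.47·ln 43.19 − 161.1 = 99.47·3.7656 − 161.1 = 213.465.
Gain = 213.465 / 209.909 = 1.0169 → 1.017.

1.017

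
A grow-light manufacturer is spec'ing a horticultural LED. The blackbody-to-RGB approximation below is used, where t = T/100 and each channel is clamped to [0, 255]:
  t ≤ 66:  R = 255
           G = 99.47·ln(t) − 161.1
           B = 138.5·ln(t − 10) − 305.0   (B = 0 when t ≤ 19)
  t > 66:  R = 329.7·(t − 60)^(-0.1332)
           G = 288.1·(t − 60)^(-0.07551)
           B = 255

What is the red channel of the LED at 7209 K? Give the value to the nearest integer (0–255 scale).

237

t = 7209/100 = 72.09; the t > 66 branch applies.
R = 329.7·(72.09 − 60)^(-0.1332) = 329.7·12.09^(-0.1332) = 329.7·0.71750 = 236.559.
Rounded: 237.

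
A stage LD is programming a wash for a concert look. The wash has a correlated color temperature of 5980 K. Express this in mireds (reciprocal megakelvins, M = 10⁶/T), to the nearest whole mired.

M = 10⁶ / 5980 = 167.224 → 167 mireds.

167 mireds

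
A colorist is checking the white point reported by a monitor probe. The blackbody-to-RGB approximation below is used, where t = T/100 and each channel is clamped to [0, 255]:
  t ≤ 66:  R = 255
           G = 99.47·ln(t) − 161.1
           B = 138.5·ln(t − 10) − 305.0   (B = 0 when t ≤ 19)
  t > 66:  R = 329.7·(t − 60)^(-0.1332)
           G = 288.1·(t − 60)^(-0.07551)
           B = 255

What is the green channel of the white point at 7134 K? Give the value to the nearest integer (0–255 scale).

240

t = 7134/100 = 71.34; the t > 66 branch applies.
G = 288.1·(71.34 − 60)^(-0.07551) = 288.1·11.34^(-0.07551) = 288.1·0.83247 = 239.833.
Rounded: 240.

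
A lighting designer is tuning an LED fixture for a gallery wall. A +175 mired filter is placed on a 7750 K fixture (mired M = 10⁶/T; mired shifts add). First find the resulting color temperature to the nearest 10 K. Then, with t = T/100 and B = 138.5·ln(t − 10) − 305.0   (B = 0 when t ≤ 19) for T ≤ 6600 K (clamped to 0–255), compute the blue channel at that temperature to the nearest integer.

129

M_in = 10⁶/7750 = 129.03; M_out = 129.03 + (+175) = 304.03.
T_out = 10⁶/304.03 = 3289.1 K → 3290 K; t = 32.9.
B = 138.5·ln(32.9 − 10) − 305.0 = 138.5·ln 22.9 − 305.0 = 138.5·3.1311 − 305.0 = 128.662.
Rounded: 129.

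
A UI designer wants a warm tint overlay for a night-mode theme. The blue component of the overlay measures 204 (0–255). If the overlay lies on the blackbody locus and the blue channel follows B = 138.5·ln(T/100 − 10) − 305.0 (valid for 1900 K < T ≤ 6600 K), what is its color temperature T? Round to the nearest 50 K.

ln(t − 10) = (204 + 305.0) / 138.5 = 3.6751.
t − 10 = e^3.6751 = 39.452, so t = 49.452.
T = 100·t = 4945 K → 4950 K to the nearest 50 K.

4950 K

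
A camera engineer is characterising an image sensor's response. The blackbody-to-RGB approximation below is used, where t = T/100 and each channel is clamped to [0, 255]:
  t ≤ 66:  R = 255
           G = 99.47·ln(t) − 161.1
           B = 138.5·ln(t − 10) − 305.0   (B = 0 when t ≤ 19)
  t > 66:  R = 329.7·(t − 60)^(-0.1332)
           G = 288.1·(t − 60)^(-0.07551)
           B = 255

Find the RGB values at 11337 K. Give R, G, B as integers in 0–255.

t = 11337/100 = 113.37; the t > 66 branch applies.
R = 329.7·(113.37 − 60)^(-0.1332) = 329.7·53.37^(-0.1332) = 329.7·0.58874 = 194.108.
G = 288.1·(113.37 − 60)^(-0.07551) = 288.1·53.37^(-0.07551) = 288.1·0.74058 = 213.361.
B = 255 by definition for t > 66.
Rounded: (194, 213, 255).

R=194, G=213, B=255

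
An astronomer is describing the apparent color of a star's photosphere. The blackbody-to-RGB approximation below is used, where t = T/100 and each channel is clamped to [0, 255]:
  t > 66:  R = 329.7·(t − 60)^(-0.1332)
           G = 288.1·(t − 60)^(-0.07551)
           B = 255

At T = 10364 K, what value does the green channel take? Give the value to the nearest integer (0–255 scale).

t = 10364/100 = 103.64; the t > 66 branch applies.
G = 288.1·(103.64 − 60)^(-0.07551) = 288.1·43.64^(-0.07551) = 288.1·0.75192 = 216.628.
Rounded: 217.

217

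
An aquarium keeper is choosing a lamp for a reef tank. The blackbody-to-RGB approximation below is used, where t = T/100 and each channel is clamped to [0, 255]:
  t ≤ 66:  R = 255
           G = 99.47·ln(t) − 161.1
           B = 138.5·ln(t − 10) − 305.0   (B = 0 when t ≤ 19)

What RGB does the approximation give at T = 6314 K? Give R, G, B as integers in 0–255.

R=255, G=251, B=245

t = 6314/100 = 63.14; the t ≤ 66 branch applies.
R = 255 by definition for t ≤ 66.
G = 99.47·ln 63.14 − 161.1 = 99.47·4.1454 − 161.1 = 251.238.
B = 138.5·ln(63.14 − 10) − 305.0 = 138.5·ln 53.14 − 305.0 = 138.5·3.9729 − 305.0 = 245.251.
Rounded: (255, 251, 245).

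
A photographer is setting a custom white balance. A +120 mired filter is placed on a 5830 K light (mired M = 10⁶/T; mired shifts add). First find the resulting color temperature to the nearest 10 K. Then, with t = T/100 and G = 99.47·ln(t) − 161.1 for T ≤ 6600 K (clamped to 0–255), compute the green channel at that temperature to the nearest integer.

M_in = 10⁶/5830 = 171.53; M_out = 171.53 + (+120) = 291.53.
T_out = 10⁶/291.53 = 3430.2 K → 3430 K; t = 34.3.
G = 99.47·ln 34.3 − 161.1 = 99.47·3.5351 − 161.1 = 190.541.
Rounded: 191.

191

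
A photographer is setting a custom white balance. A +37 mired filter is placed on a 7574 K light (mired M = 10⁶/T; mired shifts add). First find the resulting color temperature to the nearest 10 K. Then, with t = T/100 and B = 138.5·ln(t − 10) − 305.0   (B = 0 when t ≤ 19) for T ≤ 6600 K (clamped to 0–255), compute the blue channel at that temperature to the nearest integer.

235

M_in = 10⁶/7574 = 132.03; M_out = 132.03 + (+37) = 169.03.
T_out = 10⁶/169.03 = 5916.1 K → 5920 K; t = 59.2.
B = 138.5·ln(59.2 − 10) − 305.0 = 138.5·ln 49.2 − 305.0 = 138.5·3.8959 − 305.0 = 234.581.
Rounded: 235.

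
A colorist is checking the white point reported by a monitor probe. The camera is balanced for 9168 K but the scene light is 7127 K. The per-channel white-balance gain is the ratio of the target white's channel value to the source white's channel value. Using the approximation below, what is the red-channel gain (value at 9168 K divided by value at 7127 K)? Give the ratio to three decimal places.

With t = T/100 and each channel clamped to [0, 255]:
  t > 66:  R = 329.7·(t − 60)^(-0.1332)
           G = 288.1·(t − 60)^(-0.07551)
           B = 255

At 7127 K (t = 71.27):
  R = 329.7·(71.27 − 60)^(-0.1332) = 329.7·11.27^(-0.1332) = 329.7·0.72424 = 238.783.
At 9168 K (t = 91.68):
  R = 329.7·(91.68 − 60)^(-0.1332) = 329.7·31.68^(-0.1332) = 329.7·0.63110 = 208.072.
Gain = 208.072 / 238.783 = 0.8714 → 0.871.

0.871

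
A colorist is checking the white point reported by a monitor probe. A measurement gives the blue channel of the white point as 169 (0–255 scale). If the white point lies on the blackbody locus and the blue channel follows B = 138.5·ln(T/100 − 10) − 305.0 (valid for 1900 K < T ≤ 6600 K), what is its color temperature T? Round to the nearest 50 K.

ln(t − 10) = (169 + 305.0) / 138.5 = 3.4224.
t − 10 = e^3.4224 = 30.642, so t = 40.642.
T = 100·t = 4064 K → 4050 K to the nearest 50 K.

4050 K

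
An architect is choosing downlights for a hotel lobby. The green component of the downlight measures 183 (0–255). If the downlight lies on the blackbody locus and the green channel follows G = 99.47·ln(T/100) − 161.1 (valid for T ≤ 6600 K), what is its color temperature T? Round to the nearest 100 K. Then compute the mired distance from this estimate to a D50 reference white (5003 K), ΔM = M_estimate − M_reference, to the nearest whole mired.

ln t = (183 + 161.1) / 99.47 = 3.4593.
t = e^3.4593 = 31.796.
T = 100·t = 3180 K → 3200 K to the nearest 100 K.
M_estimate = 10⁶/3200 = 312.50; M_reference = 10⁶/5003 = 199.88.
ΔM = 312.50 − 199.88 = 112.62 → +113 mireds.

+113 mireds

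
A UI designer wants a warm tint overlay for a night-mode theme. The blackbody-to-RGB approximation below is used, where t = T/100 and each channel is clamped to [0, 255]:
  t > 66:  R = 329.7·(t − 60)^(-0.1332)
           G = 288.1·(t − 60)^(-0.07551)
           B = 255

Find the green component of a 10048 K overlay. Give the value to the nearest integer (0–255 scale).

218

t = 10048/100 = 100.48; the t > 66 branch applies.
G = 288.1·(100.48 − 60)^(-0.07551) = 288.1·40.48^(-0.07551) = 288.1·0.75620 = 217.862.
Rounded: 218.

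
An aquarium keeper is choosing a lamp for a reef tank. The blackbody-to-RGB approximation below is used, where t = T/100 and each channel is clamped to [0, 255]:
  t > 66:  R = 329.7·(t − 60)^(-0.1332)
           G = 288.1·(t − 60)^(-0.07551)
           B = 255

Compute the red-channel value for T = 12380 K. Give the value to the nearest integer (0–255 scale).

190

t = 12380/100 = 123.8; the t > 66 branch applies.
R = 329.7·(123.8 − 60)^(-0.1332) = 329.7·63.8^(-0.1332) = 329.7·0.57491 = 189.547.
Rounded: 190.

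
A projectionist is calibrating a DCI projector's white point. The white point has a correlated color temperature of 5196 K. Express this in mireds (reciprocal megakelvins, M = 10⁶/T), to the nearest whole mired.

M = 10⁶ / 5196 = 192.456 → 192 mireds.

192 mireds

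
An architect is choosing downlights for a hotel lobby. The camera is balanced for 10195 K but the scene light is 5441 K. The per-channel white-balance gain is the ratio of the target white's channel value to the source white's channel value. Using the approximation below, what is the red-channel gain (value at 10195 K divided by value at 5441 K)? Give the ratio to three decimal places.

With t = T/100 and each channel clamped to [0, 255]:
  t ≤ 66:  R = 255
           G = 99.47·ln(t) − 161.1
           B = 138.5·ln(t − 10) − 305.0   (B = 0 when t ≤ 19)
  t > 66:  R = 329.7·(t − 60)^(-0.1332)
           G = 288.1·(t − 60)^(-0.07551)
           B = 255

0.786

At 5441 K (t = 54.41):
  R = 255 by definition for t ≤ 66.
At 10195 K (t = 101.95):
  R = 329.7·(101.95 − 60)^(-0.1332) = 329.7·41.95^(-0.1332) = 329.7·0.60793 = 200.434.
Gain = 200.434 / 255.000 = 0.7860 → 0.786.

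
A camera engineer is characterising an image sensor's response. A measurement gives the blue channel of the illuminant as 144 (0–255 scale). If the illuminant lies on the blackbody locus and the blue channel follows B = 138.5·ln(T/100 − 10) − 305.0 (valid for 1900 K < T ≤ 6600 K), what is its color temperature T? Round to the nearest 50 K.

3550 K

ln(t − 10) = (144 + 305.0) / 138.5 = 3.2419.
t − 10 = e^3.2419 = 25.582, so t = 35.582.
T = 100·t = 3558 K → 3550 K to the nearest 50 K.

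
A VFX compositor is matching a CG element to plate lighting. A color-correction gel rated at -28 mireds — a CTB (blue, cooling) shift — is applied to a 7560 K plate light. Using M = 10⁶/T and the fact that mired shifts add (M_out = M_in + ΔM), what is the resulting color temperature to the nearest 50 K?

M_in = 10⁶/7560 = 132.28 mireds.
M_out = 132.28 + (-28) = 104.28 mireds.
T_out = 10⁶/104.28 = 9590.0 K → 9600 K.

9600 K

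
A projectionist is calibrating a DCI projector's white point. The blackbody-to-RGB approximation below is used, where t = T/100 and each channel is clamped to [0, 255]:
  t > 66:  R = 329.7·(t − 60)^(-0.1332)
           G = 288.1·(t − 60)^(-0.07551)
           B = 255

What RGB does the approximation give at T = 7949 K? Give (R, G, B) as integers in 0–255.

t = 7949/100 = 79.49; the t > 66 branch applies.
R = 329.7·(79.49 − 60)^(-0.1332) = 329.7·19.49^(-0.1332) = 329.7·0.67328 = 221.981.
G = 288.1·(79.49 − 60)^(-0.07551) = 288.1·19.49^(-0.07551) = 288.1·0.79911 = 230.223.
B = 255 by definition for t > 66.
Rounded: (222, 230, 255).

(222, 230, 255)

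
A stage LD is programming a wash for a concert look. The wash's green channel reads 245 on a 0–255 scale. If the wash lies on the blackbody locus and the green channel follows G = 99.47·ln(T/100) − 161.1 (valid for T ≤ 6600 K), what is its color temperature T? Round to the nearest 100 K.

5900 K

ln t = (245 + 161.1) / 99.47 = 4.0826.
t = e^4.0826 = 59.302.
T = 100·t = 5930 K → 5900 K to the nearest 100 K.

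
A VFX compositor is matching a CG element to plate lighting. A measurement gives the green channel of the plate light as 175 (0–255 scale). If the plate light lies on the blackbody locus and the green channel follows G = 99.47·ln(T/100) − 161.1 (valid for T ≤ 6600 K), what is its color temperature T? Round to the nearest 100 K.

ln t = (175 + 161.1) / 99.47 = 3.3789.
t = e^3.3789 = 29.339.
T = 100·t = 2934 K → 2900 K to the nearest 100 K.

2900 K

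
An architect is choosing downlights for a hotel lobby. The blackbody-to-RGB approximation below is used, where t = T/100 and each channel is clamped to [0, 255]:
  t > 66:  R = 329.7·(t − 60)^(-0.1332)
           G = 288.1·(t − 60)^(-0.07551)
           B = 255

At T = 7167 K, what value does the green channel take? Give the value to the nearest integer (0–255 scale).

t = 7167/100 = 71.67; the t > 66 branch applies.
G = 288.1·(71.67 − 60)^(-0.07551) = 288.1·11.67^(-0.07551) = 288.1·0.83066 = 239.314.
Rounded: 239.

239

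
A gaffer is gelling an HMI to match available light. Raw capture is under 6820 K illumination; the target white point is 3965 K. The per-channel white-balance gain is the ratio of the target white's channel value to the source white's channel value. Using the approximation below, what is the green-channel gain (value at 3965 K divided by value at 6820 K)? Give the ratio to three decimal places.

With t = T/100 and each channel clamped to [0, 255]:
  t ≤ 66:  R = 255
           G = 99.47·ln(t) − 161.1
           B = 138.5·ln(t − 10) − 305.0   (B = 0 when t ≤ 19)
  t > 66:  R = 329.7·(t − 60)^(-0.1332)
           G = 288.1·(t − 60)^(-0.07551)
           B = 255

0.834

At 6820 K (t = 68.2):
  G = 288.1·(68.2 − 60)^(-0.07551) = 288.1·8.2^(-0.07551) = 288.1·0.85310 = 245.777.
At 3965 K (t = 39.65):
  G = 99.47·ln 39.65 − 161.1 = 99.47·3.6801 − 161.1 = 204.959.
Gain = 204.959 / 245.777 = 0.8339 → 0.834.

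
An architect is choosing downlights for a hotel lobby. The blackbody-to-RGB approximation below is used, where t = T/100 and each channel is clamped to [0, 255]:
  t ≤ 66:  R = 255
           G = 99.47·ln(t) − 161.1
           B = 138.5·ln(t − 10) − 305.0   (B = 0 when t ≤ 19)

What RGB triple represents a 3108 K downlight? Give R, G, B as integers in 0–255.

t = 3108/100 = 31.08; the t ≤ 66 branch applies.
R = 255 by definition for t ≤ 66.
G = 99.47·ln 31.08 − 161.1 = 99.47·3.4366 − 161.1 = 180.735.
B = 138.5·ln(31.08 − 10) − 305.0 = 138.5·ln 21.08 − 305.0 = 138.5·3.0483 − 305.0 = 117.193.
Rounded: (255, 181, 117).

R=255, G=181, B=117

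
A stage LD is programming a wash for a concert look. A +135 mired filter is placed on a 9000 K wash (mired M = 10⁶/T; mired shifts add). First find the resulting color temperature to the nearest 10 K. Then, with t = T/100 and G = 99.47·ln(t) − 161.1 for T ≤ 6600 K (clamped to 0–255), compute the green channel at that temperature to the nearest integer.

M_in = 10⁶/9000 = 111.11; M_out = 111.11 + (+135) = 246.11.
T_out = 10⁶/246.11 = 4063.2 K → 4060 K; t = 40.6.
G = 99.47·ln 40.6 − 161.1 = 99.47·3.7038 − 161.1 = 207.314.
Rounded: 207.

207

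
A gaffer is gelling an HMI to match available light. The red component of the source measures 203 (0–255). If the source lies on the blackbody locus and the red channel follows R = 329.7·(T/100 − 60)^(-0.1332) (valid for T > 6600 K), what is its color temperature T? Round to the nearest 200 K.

(t − 60)^(-0.1332) = 203/329.7 = 0.61571.
t − 60 = 0.61571^(1/-0.1332) = 0.61571^(-7.508) = 38.129, so t = 98.129.
T = 100·t = 9813 K → 9800 K to the nearest 200 K.

9800 K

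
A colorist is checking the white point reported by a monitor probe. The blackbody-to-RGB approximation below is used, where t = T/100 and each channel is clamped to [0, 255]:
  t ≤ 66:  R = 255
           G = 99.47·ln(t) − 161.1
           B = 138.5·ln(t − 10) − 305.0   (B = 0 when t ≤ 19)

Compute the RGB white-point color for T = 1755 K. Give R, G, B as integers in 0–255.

t = 1755/100 = 17.55; the t ≤ 66 branch applies.
R = 255 by definition for t ≤ 66.
G = 99.47·ln 17.55 − 161.1 = 99.47·2.8651 − 161.1 = 123.887.
t = 17.55 ≤ 19, so B = 0.
Rounded: (255, 124, 0).

R=255, G=124, B=0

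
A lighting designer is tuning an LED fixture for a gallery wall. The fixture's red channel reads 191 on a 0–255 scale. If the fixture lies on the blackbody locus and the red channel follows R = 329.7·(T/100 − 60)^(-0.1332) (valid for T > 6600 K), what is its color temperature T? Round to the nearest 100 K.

12000 K

(t − 60)^(-0.1332) = 191/329.7 = 0.57931.
t − 60 = 0.57931^(1/-0.1332) = 0.57931^(-7.508) = 60.245, so t = 120.245.
T = 100·t = 12025 K → 12000 K to the nearest 100 K.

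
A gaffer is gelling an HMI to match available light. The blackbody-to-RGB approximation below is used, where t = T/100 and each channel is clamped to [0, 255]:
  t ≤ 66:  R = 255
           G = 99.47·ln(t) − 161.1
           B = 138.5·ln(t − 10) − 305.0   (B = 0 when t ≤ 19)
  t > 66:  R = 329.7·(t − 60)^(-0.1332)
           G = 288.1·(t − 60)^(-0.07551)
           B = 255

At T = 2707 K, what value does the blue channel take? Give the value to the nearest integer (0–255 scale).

88

t = 2707/100 = 27.07; the t ≤ 66 branch applies.
B = 138.5·ln(27.07 − 10) − 305.0 = 138.5·ln 17.07 − 305.0 = 138.5·2.8373 − 305.0 = 87.969.
Rounded: 88.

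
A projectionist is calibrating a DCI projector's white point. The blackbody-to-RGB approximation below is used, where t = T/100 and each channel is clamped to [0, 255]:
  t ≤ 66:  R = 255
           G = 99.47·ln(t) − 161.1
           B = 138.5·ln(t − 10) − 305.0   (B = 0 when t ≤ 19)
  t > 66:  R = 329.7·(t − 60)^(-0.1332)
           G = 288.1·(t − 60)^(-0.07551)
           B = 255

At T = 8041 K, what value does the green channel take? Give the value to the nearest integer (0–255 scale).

229

t = 8041/100 = 80.41; the t > 66 branch applies.
G = 288.1·(80.41 − 60)^(-0.07551) = 288.1·20.41^(-0.07551) = 288.1·0.79633 = 229.423.
Rounded: 229.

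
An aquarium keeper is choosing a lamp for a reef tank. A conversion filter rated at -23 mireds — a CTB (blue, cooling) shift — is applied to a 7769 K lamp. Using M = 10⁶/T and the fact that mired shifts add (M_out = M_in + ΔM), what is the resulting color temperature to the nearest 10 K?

9460 K

M_in = 10⁶/7769 = 128.72 mireds.
M_out = 128.72 + (-23) = 105.72 mireds.
T_out = 10⁶/105.72 = 9459.2 K → 9460 K.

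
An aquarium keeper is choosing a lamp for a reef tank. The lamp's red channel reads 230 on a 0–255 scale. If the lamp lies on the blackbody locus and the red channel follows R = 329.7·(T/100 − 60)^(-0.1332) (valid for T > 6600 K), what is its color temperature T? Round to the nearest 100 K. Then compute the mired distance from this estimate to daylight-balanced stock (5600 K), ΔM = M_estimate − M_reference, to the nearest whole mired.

-45 mireds

(t − 60)^(-0.1332) = 230/329.7 = 0.69760.
t − 60 = 0.69760^(1/-0.1332) = 0.69760^(-7.508) = 14.932, so t = 74.932.
T = 100·t = 7493 K → 7500 K to the nearest 100 K.
M_estimate = 10⁶/7500 = 133.33; M_reference = 10⁶/5600 = 178.57.
ΔM = 133.33 − 178.57 = -45.24 → -45 mireds.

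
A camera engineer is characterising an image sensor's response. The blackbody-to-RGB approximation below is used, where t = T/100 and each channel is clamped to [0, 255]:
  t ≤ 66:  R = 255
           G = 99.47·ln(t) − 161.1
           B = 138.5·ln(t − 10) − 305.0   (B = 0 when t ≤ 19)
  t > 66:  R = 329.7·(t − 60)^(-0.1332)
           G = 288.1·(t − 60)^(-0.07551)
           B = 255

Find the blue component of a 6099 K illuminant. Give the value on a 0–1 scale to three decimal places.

t = 6099/100 = 60.99; the t ≤ 66 branch applies.
B = 138.5·ln(60.99 − 10) − 305.0 = 138.5·ln 50.99 − 305.0 = 138.5·3.9316 − 305.0 = 239.531.
On a 0–1 scale: 239.531/255 = 0.9393 → 0.939.

0.939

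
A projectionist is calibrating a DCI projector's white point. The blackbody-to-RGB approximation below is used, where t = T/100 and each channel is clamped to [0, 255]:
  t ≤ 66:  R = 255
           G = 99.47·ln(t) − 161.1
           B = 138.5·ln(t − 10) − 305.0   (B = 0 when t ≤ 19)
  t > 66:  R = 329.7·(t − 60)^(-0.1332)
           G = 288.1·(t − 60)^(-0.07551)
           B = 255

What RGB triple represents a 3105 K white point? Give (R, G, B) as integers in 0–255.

(255, 181, 117)

t = 3105/100 = 31.05; the t ≤ 66 branch applies.
R = 255 by definition for t ≤ 66.
G = 99.47·ln 31.05 − 161.1 = 99.47·3.4356 − 161.1 = 180.639.
B = 138.5·ln(31.05 − 10) − 305.0 = 138.5·ln 21.05 − 305.0 = 138.5·3.0469 − 305.0 = 116.996.
Rounded: (255, 181, 117).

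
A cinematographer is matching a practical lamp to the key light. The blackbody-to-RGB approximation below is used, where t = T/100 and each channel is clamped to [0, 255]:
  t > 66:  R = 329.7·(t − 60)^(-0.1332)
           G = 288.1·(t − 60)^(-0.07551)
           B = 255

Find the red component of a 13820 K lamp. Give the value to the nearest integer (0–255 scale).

t = 13820/100 = 138.2; the t > 66 branch applies.
R = 329.7·(138.2 − 60)^(-0.1332) = 329.7·78.2^(-0.1332) = 329.7·0.55953 = 184.478.
Rounded: 184.

184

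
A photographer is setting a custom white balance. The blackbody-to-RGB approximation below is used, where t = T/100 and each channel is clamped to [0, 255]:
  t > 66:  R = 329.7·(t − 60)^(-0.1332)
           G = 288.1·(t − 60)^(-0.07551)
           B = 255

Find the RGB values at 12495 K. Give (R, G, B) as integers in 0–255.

(189, 210, 255)

t = 12495/100 = 124.95; the t > 66 branch applies.
R = 329.7·(124.95 − 60)^(-0.1332) = 329.7·64.95^(-0.1332) = 329.7·0.57354 = 189.096.
G = 288.1·(124.95 − 60)^(-0.07551) = 288.1·64.95^(-0.07551) = 288.1·0.72968 = 210.221.
B = 255 by definition for t > 66.
Rounded: (189, 210, 255).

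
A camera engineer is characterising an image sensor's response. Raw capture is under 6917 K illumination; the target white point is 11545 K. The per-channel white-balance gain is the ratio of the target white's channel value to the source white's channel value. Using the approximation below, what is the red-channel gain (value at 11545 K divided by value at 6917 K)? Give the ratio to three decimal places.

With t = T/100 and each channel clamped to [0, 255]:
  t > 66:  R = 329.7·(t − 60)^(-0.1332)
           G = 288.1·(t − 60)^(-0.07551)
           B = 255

0.787

At 6917 K (t = 69.17):
  R = 329.7·(69.17 − 60)^(-0.1332) = 329.7·9.17^(-0.1332) = 329.7·0.74441 = 245.432.
At 11545 K (t = 115.45):
  R = 329.7·(115.45 − 60)^(-0.1332) = 329.7·55.45^(-0.1332) = 329.7·0.58575 = 193.122.
Gain = 193.122 / 245.432 = 0.7869 → 0.787.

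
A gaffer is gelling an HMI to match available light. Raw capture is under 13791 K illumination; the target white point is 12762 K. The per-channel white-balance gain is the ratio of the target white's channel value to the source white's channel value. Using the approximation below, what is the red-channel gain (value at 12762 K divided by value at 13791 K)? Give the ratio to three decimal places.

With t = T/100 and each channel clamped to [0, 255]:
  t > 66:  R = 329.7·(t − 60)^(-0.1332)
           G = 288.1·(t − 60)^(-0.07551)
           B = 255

1.019

At 13791 K (t = 137.91):
  R = 329.7·(137.91 − 60)^(-0.1332) = 329.7·77.91^(-0.1332) = 329.7·0.55981 = 184.569.
At 12762 K (t = 127.62):
  R = 329.7·(127.62 − 60)^(-0.1332) = 329.7·67.62^(-0.1332) = 329.7·0.57047 = 188.084.
Gain = 188.084 / 184.569 = 1.0190 → 1.019.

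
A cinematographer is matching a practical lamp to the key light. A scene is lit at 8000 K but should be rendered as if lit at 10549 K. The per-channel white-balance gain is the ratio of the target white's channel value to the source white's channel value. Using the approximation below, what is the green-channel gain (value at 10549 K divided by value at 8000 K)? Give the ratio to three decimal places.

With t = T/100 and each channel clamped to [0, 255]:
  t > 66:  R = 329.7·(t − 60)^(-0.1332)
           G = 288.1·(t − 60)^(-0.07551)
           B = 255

0.940

At 8000 K (t = 80):
  G = 288.1·(80 − 60)^(-0.07551) = 288.1·20^(-0.07551) = 288.1·0.79755 = 229.775.
At 10549 K (t = 105.49):
  G = 288.1·(105.49 − 60)^(-0.07551) = 288.1·45.49^(-0.07551) = 288.1·0.74957 = 215.950.
Gain = 215.950 / 229.775 = 0.9398 → 0.940.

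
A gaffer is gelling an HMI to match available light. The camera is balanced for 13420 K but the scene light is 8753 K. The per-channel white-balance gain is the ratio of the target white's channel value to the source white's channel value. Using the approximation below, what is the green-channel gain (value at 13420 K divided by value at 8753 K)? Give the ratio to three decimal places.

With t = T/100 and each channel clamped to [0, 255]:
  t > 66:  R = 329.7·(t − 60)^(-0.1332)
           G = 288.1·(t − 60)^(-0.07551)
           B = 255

At 8753 K (t = 87.53):
  G = 288.1·(87.53 − 60)^(-0.07551) = 288.1·27.53^(-0.07551) = 288.1·0.77854 = 224.297.
At 13420 K (t = 134.2):
  G = 288.1·(134.2 − 60)^(-0.07551) = 288.1·74.2^(-0.07551) = 288.1·0.72238 = 208.118.
Gain = 208.118 / 224.297 = 0.9279 → 0.928.

0.928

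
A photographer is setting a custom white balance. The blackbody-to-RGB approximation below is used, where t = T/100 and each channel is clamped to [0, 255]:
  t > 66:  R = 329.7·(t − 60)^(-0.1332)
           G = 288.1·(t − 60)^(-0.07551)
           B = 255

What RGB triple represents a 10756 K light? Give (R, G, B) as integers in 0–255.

t = 10756/100 = 107.56; the t > 66 branch applies.
R = 329.7·(107.56 − 60)^(-0.1332) = 329.7·47.56^(-0.1332) = 329.7·0.59785 = 197.111.
G = 288.1·(107.56 − 60)^(-0.07551) = 288.1·47.56^(-0.07551) = 288.1·0.74705 = 215.226.
B = 255 by definition for t > 66.
Rounded: (197, 215, 255).

(197, 215, 255)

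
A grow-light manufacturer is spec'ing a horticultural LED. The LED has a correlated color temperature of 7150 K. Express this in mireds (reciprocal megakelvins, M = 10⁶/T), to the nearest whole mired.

140 mireds

M = 10⁶ / 7150 = 139.860 → 140 mireds.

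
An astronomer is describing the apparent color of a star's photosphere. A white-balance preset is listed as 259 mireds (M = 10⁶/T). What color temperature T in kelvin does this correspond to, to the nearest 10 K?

T = 10⁶ / 259 = 3861.00 K → 3860 K.

3860 K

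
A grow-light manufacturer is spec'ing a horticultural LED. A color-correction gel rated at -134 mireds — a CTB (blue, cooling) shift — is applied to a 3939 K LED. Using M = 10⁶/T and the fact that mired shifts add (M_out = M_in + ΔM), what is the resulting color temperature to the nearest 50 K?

M_in = 10⁶/3939 = 253.87 mireds.
M_out = 253.87 + (-134) = 119.87 mireds.
T_out = 10⁶/119.87 = 8342.3 K → 8350 K.

8350 K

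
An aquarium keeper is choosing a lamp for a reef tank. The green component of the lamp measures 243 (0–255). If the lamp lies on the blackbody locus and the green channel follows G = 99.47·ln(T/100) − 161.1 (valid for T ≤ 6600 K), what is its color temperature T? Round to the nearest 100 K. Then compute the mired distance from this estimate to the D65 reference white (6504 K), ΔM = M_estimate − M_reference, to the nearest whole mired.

ln t = (243 + 161.1) / 99.47 = 4.0625.
t = e^4.0625 = 58.121.
T = 100·t = 5812 K → 5800 K to the nearest 100 K.
M_estimate = 10⁶/5800 = 172.41; M_reference = 10⁶/6504 = 153.75.
ΔM = 172.41 − 153.75 = 18.66 → +19 mireds.

+19 mireds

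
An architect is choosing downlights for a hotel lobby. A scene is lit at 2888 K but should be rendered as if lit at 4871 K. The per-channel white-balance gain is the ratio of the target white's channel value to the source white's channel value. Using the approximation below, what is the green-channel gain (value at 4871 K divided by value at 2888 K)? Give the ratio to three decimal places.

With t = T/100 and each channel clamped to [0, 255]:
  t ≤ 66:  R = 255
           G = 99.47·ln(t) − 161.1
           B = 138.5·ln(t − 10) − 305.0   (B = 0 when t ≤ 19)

At 2888 K (t = 28.88):
  G = 99.47·ln 28.88 − 161.1 = 99.47·3.3631 − 161.1 = 173.432.
At 4871 K (t = 48.71):
  G = 99.47·ln 48.71 − 161.1 = 99.47·3.8859 − 161.1 = 225.429.
Gain = 225.429 / 173.432 = 1.2998 → 1.300.

1.300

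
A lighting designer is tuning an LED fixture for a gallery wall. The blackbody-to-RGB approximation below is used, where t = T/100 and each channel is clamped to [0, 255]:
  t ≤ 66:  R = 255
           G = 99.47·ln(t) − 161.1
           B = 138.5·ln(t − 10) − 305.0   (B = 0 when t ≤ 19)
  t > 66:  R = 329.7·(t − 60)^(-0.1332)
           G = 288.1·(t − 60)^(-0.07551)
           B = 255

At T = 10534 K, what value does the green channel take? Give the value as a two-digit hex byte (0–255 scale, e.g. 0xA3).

0xD8

t = 10534/100 = 105.34; the t > 66 branch applies.
G = 288.1·(105.34 − 60)^(-0.07551) = 288.1·45.34^(-0.07551) = 288.1·0.74975 = 216.004.
Rounded: 216; in hex, 0xD8.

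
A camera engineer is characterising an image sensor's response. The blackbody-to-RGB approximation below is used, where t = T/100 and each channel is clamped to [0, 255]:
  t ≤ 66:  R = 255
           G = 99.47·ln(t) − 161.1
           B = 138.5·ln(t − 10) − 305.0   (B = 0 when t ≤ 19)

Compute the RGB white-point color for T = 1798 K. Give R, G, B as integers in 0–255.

R=255, G=126, B=0

t = 1798/100 = 17.98; the t ≤ 66 branch applies.
R = 255 by definition for t ≤ 66.
G = 99.47·ln 17.98 − 161.1 = 99.47·2.8893 − 161.1 = 126.295.
t = 17.98 ≤ 19, so B = 0.
Rounded: (255, 126, 0).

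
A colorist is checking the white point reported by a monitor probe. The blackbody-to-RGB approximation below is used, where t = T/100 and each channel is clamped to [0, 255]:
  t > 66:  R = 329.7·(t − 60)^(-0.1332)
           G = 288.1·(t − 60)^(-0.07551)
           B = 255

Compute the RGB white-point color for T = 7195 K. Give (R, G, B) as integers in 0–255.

(237, 239, 255)

t = 7195/100 = 71.95; the t > 66 branch applies.
R = 329.7·(71.95 − 60)^(-0.1332) = 329.7·11.95^(-0.1332) = 329.7·0.71861 = 236.926.
G = 288.1·(71.95 − 60)^(-0.07551) = 288.1·11.95^(-0.07551) = 288.1·0.82918 = 238.886.
B = 255 by definition for t > 66.
Rounded: (237, 239, 255).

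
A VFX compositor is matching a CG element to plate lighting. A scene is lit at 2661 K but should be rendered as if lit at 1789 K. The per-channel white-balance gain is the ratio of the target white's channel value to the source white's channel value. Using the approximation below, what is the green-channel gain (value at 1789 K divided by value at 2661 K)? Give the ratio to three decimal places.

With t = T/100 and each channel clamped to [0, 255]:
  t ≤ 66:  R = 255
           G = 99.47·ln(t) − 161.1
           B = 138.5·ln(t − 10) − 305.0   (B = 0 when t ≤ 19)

At 2661 K (t = 26.61):
  G = 99.47·ln 26.61 − 161.1 = 99.47·3.2813 − 161.1 = 165.290.
At 1789 K (t = 17.89):
  G = 99.47·ln 17.89 − 161.1 = 99.47·2.8842 − 161.1 = 125.796.
Gain = 125.796 / 165.290 = 0.7611 → 0.761.

0.761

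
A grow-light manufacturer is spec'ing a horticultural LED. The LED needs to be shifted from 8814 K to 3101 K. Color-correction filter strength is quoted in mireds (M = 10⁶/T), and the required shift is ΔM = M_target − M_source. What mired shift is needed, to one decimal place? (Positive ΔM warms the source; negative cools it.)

+209.0 mireds

M_source = 10⁶/8814 = 113.456; M_target = 10⁶/3101 = 322.477.
ΔM = 322.477 − 113.456 = 209.021 → +209.0 mireds, a warming shift.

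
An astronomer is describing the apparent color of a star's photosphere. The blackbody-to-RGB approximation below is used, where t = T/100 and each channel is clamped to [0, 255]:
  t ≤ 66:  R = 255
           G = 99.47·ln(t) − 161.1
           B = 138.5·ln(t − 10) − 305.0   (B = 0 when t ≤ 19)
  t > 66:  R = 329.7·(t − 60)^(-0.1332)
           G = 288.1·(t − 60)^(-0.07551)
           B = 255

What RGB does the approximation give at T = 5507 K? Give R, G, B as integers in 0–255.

R=255, G=238, B=222

t = 5507/100 = 55.07; the t ≤ 66 branch applies.
R = 255 by definition for t ≤ 66.
G = 99.47·ln 55.07 − 161.1 = 99.47·4.0086 − 161.1 = 237.636.
B = 138.5·ln(55.07 − 10) − 305.0 = 138.5·ln 45.07 − 305.0 = 138.5·3.8082 − 305.0 = 222.438.
Rounded: (255, 238, 222).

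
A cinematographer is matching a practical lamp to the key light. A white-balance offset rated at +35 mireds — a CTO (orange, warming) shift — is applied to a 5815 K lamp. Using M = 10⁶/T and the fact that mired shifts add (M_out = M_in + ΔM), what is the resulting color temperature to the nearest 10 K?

M_in = 10⁶/5815 = 171.97 mireds.
M_out = 171.97 + (+35) = 206.97 mireds.
T_out = 10⁶/206.97 = 4831.6 K → 4830 K.

4830 K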